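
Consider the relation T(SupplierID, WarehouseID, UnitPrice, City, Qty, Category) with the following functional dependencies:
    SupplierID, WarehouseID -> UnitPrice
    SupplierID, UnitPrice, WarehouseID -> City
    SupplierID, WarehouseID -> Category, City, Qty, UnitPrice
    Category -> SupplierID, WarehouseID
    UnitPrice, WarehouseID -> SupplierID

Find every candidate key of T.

{Category}, {SupplierID, WarehouseID}, {UnitPrice, WarehouseID}

{Category} is a candidate key since {Category}⁺ = {Category, City, Qty, SupplierID, UnitPrice, WarehouseID} covers every attribute.
{SupplierID, WarehouseID} is a candidate key since {SupplierID, WarehouseID}⁺ = {Category, City, Qty, SupplierID, UnitPrice, WarehouseID} covers every attribute.
{UnitPrice, WarehouseID} is a candidate key since {UnitPrice, WarehouseID}⁺ = {Category, City, Qty, SupplierID, UnitPrice, WarehouseID} covers every attribute.
These are minimal and exhaustive — every other superkey contains one of them.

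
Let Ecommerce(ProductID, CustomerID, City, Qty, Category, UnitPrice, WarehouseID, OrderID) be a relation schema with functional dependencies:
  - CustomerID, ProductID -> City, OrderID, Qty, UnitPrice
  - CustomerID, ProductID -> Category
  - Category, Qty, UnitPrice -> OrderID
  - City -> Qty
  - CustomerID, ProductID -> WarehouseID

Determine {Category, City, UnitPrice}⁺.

Start with {Category, City, UnitPrice}.
City -> Qty applies; add {Qty} → now {Category, City, Qty, UnitPrice}.
Category, Qty, UnitPrice -> OrderID applies; add {OrderID} → now {Category, City, OrderID, Qty, UnitPrice}.
No further FD applies.

{Category, City, OrderID, Qty, UnitPrice}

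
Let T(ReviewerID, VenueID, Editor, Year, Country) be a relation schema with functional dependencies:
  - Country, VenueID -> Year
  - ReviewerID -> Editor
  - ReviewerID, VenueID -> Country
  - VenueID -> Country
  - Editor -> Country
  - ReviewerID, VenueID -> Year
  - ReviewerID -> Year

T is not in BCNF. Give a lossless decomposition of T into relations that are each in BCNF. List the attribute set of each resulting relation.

{Country, Editor}; {Country, VenueID, Year}; {Editor, ReviewerID}; {ReviewerID, VenueID}

Candidate key of the original relation: {ReviewerID, VenueID}.
{Country, Editor, ReviewerID, VenueID, Year}: {Country, VenueID} determines {Country, VenueID, Year} here but is not a superkey — split on Country, VenueID -> Year, giving {Country, VenueID, Year} and {Country, Editor, ReviewerID, VenueID}.
{Country, VenueID, Year} has no BCNF violation.
{Country, Editor, ReviewerID, VenueID}: {ReviewerID} determines {Country, Editor, ReviewerID} here but is not a superkey — split on ReviewerID -> Country, Editor, giving {Country, Editor, ReviewerID} and {ReviewerID, VenueID}.
{Country, Editor, ReviewerID}: {Editor} determines {Country, Editor} here but is not a superkey — split on Editor -> Country, giving {Country, Editor} and {Editor, ReviewerID}.
{Country, Editor} has no BCNF violation.
{Editor, ReviewerID} has no BCNF violation.
{ReviewerID, VenueID} has no BCNF violation.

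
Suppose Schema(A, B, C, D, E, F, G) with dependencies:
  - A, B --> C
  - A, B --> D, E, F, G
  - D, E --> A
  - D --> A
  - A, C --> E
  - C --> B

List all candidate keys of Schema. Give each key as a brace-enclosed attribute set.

{A, B} is a candidate key since {A, B}⁺ = {A, B, C, D, E, F, G} covers every attribute.
{A, C} is a candidate key since {A, C}⁺ = {A, B, C, D, E, F, G} covers every attribute.
{B, D} is a candidate key since {B, D}⁺ = {A, B, C, D, E, F, G} covers every attribute.
{C, D} is a candidate key since {C, D}⁺ = {A, B, C, D, E, F, G} covers every attribute.
These are minimal and exhaustive — every other superkey contains one of them.

{A, B}, {A, C}, {B, D}, {C, D}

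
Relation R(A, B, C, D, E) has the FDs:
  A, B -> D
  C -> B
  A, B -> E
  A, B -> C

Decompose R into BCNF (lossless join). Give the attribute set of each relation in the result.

{A, C, D, E}; {B, C}

Candidate keys of the original relation: {A, B}, {A, C}.
{A, B, C, D, E}: {C} determines {B, C} here but is not a superkey — split on C -> B, giving {B, C} and {A, C, D, E}.
{B, C}: every determinant is a superkey — BCNF.
{A, C, D, E}: every determinant is a superkey — BCNF.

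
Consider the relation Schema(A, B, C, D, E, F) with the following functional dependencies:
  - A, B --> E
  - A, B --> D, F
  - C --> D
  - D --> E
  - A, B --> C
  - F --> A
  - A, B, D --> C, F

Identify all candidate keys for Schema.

{B} never appears on the right of any FD, so every key must include it.
{A, B}⁺ = {A, B, C, D, E, F}, which is every attribute, so {A, B} is a candidate key.
{B, F}⁺ = {A, B, C, D, E, F}, which is every attribute, so {B, F} is a candidate key.
No proper subset of any of these is a key, and no other minimal superkey exists.

{A, B}, {B, F}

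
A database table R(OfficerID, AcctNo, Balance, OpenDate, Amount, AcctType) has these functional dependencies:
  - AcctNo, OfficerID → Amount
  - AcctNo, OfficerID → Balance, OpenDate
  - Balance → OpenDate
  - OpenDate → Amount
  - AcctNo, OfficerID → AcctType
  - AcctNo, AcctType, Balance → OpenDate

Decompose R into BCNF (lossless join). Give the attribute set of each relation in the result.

Candidate key of the original relation: {AcctNo, OfficerID}.
{AcctNo, AcctType, Amount, Balance, OfficerID, OpenDate}: {Balance} determines {Amount, Balance, OpenDate} here but is not a superkey — split on Balance → Amount, OpenDate, giving {Amount, Balance, OpenDate} and {AcctNo, AcctType, Balance, OfficerID}.
{Amount, Balance, OpenDate}: {OpenDate} determines {Amount, OpenDate} here but is not a superkey — split on OpenDate → Amount, giving {Amount, OpenDate} and {Balance, OpenDate}.
{Amount, OpenDate} is in BCNF.
{Balance, OpenDate} is in BCNF.
{AcctNo, AcctType, Balance, OfficerID} is in BCNF.

{AcctNo, AcctType, Balance, OfficerID}; {Amount, OpenDate}; {Balance, OpenDate}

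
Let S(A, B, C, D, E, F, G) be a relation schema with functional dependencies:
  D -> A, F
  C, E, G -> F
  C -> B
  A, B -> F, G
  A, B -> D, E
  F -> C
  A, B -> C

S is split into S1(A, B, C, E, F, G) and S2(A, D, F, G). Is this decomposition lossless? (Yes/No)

The shared attributes are {A, F, G} and {A, F, G}⁺ = {A, B, C, D, E, F, G}.
Since S1 ⊆ {A, B, C, D, E, F, G}, the intersection is a superkey of S1; the decomposition is lossless.

Yes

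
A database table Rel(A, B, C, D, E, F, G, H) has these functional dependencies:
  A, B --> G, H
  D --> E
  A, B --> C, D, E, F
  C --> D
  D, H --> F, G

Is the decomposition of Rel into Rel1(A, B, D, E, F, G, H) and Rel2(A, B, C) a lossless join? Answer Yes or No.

Yes

Common attributes: {A, B}; their closure is {A, B, C, D, E, F, G, H}.
Since Rel1 ⊆ {A, B, C, D, E, F, G, H}, the intersection is a superkey of Rel1; the decomposition is lossless.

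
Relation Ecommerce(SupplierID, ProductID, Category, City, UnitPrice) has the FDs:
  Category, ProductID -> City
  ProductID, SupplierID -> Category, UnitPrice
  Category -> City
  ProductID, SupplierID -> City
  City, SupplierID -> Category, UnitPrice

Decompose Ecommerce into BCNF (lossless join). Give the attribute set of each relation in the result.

{Category, City}; {Category, ProductID, SupplierID}; {Category, SupplierID, UnitPrice}

Candidate key of the original relation: {ProductID, SupplierID}.
Within {Category, City, ProductID, SupplierID, UnitPrice}: {Category, ProductID}⁺ ∩ {Category, City, ProductID, SupplierID, UnitPrice} = {Category, City, ProductID}, not the whole set, so Category, ProductID -> City violates BCNF; decompose into {Category, City, ProductID} and {Category, ProductID, SupplierID, UnitPrice}.
Within {Category, City, ProductID}: {Category}⁺ ∩ {Category, City, ProductID} = {Category, City}, not the whole set, so Category -> City violates BCNF; decompose into {Category, City} and {Category, ProductID}.
{Category, City}: every determinant is a superkey — BCNF.
{Category, ProductID}: every determinant is a superkey — BCNF.
Within {Category, ProductID, SupplierID, UnitPrice}: {Category, SupplierID}⁺ ∩ {Category, ProductID, SupplierID, UnitPrice} = {Category, SupplierID, UnitPrice}, not the whole set, so Category, SupplierID -> UnitPrice violates BCNF; decompose into {Category, SupplierID, UnitPrice} and {Category, ProductID, SupplierID}.
{Category, SupplierID, UnitPrice}: every determinant is a superkey — BCNF.
{Category, ProductID, SupplierID}: every determinant is a superkey — BCNF.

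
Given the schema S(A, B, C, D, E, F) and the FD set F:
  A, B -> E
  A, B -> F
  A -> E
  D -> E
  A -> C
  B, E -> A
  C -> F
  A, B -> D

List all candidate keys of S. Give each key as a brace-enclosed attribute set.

{A, B}, {B, D}, {B, E}

Attributes never on any right-hand side: {B} — every candidate key must contain it.
Closure of {A, B} is {A, B, C, D, E, F}, the whole schema; {A, B} is a candidate key.
Closure of {B, D} is {A, B, C, D, E, F}, the whole schema; {B, D} is a candidate key.
Closure of {B, E} is {A, B, C, D, E, F}, the whole schema; {B, E} is a candidate key.
These are minimal and exhaustive — every other superkey contains one of them.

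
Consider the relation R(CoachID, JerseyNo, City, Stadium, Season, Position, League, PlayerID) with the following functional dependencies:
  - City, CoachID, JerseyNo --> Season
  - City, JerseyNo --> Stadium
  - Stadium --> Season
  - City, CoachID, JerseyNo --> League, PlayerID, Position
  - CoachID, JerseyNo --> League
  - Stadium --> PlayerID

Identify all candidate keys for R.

{City, CoachID, JerseyNo}

No FD produces {City, CoachID, JerseyNo}, so they must be in every candidate key.
{City, CoachID, JerseyNo}⁺ = {City, CoachID, JerseyNo, League, PlayerID, Position, Season, Stadium} — all of the relation — so {City, CoachID, JerseyNo} is a candidate key.
Every other attribute set either contains this one or has a smaller closure.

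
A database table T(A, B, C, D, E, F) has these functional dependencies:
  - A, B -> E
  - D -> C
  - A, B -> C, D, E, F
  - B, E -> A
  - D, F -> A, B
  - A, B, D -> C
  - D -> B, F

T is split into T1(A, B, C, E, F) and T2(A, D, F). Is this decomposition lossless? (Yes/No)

T1 ∩ T2 = {A, F}; its closure under F is {A, F}.
T1 ⊄ {A, F} and T2 ⊄ {A, F}, so the split is lossy.

No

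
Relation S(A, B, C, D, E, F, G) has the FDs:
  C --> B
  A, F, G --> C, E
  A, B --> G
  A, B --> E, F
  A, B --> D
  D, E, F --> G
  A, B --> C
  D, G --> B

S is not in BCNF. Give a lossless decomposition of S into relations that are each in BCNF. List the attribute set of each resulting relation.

{A, C, D, E, F}; {B, C}; {D, E, F, G}

Candidate keys of the original relation: {A, B}, {A, C}, {A, D, E, F}, {A, D, G}, {A, F, G}.
{A, B, C, D, E, F, G}: {C} determines {B, C} here but is not a superkey — split on C --> B, giving {B, C} and {A, C, D, E, F, G}.
{B, C} has no BCNF violation.
{A, C, D, E, F, G}: {D, E, F} determines {D, E, F, G} here but is not a superkey — split on D, E, F --> G, giving {D, E, F, G} and {A, C, D, E, F}.
{D, E, F, G} has no BCNF violation.
{A, C, D, E, F} has no BCNF violation.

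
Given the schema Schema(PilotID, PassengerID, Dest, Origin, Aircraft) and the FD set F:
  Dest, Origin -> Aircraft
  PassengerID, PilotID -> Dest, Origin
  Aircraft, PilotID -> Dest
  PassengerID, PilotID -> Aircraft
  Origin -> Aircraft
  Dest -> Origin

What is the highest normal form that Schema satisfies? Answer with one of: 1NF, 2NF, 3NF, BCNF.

Candidate key: {PassengerID, PilotID}. Prime attributes: {PassengerID, PilotID}.
Dest, Origin -> Aircraft: {Dest, Origin}⁺ = {Aircraft, Dest, Origin}, which is not all of the attributes, so the left side is not a superkey — BCNF is violated.
Dest, Origin -> Aircraft determines the non-prime attribute {Aircraft} from a non-superkey — 3NF is violated.
No non-prime attribute depends on a proper subset of any candidate key, so 2NF holds.

2NF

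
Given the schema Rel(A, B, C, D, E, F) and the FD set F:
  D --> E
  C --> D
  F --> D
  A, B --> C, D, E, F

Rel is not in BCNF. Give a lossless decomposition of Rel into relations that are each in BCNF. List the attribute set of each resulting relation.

Candidate key of the original relation: {A, B}.
{A, B, C, D, E, F}: {D} determines {D, E} here but is not a superkey — split on D --> E, giving {D, E} and {A, B, C, D, F}.
{D, E} is in BCNF.
{A, B, C, D, F}: {C} determines {C, D} here but is not a superkey — split on C --> D, giving {C, D} and {A, B, C, F}.
{C, D} is in BCNF.
{A, B, C, F} is in BCNF.

{A, B, C, F}; {C, D}; {D, E}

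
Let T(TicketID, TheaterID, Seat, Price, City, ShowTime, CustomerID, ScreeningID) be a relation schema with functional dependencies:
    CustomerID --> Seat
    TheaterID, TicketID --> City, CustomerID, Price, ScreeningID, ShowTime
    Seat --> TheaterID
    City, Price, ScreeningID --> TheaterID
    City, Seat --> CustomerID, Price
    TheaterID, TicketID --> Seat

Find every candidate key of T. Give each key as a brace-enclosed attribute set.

No FD produces {TicketID}, so it must be in every candidate key.
{CustomerID, TicketID} is a candidate key since {CustomerID, TicketID}⁺ = {City, CustomerID, Price, ScreeningID, Seat, ShowTime, TheaterID, TicketID} covers every attribute.
{Seat, TicketID} is a candidate key since {Seat, TicketID}⁺ = {City, CustomerID, Price, ScreeningID, Seat, ShowTime, TheaterID, TicketID} covers every attribute.
{TheaterID, TicketID} is a candidate key since {TheaterID, TicketID}⁺ = {City, CustomerID, Price, ScreeningID, Seat, ShowTime, TheaterID, TicketID} covers every attribute.
{City, Price, ScreeningID, TicketID} is a candidate key since {City, Price, ScreeningID, TicketID}⁺ = {City, CustomerID, Price, ScreeningID, Seat, ShowTime, TheaterID, TicketID} covers every attribute.
No proper subset of any of these is a key, and no other minimal superkey exists.

{City, Price, ScreeningID, TicketID}, {CustomerID, TicketID}, {Seat, TicketID}, {TheaterID, TicketID}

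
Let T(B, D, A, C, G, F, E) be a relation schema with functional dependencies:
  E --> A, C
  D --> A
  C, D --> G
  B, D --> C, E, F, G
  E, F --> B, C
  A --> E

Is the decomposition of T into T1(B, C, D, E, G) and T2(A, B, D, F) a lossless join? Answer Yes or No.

Yes

Common attributes: {B, D}; their closure is {A, B, C, D, E, F, G}.
This includes all of T1, so the common attributes are a superkey of T1 — the join is lossless.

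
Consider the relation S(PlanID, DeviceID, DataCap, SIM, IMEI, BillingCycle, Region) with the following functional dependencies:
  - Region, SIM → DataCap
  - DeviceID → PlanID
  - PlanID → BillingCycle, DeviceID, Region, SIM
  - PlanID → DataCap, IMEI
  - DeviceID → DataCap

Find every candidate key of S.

{DeviceID} is a candidate key since {DeviceID}⁺ = {BillingCycle, DataCap, DeviceID, IMEI, PlanID, Region, SIM} covers every attribute.
{PlanID} is a candidate key since {PlanID}⁺ = {BillingCycle, DataCap, DeviceID, IMEI, PlanID, Region, SIM} covers every attribute.
These are minimal and exhaustive — every other superkey contains one of them.

{DeviceID}, {PlanID}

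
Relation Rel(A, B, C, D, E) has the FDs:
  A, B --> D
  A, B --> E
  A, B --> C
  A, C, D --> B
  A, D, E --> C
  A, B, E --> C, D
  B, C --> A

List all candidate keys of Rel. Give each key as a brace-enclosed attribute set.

{A, B}⁺ = {A, B, C, D, E}, which is every attribute, so {A, B} is a candidate key.
{B, C}⁺ = {A, B, C, D, E}, which is every attribute, so {B, C} is a candidate key.
{A, C, D}⁺ = {A, B, C, D, E}, which is every attribute, so {A, C, D} is a candidate key.
{A, D, E}⁺ = {A, B, C, D, E}, which is every attribute, so {A, D, E} is a candidate key.
Any other superkey properly contains one of these, so there are no further candidate keys.

{A, B}, {A, C, D}, {A, D, E}, {B, C}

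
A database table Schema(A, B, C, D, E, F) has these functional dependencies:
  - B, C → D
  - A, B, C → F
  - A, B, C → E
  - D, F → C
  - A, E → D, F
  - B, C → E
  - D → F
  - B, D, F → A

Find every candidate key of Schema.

{A, B, E}, {B, C}, {B, D}

Attributes never on any right-hand side: {B} — every candidate key must contain it.
Closure of {B, C} is {A, B, C, D, E, F}, the whole schema; {B, C} is a candidate key.
Closure of {B, D} is {A, B, C, D, E, F}, the whole schema; {B, D} is a candidate key.
Closure of {A, B, E} is {A, B, C, D, E, F}, the whole schema; {A, B, E} is a candidate key.
These are minimal and exhaustive — every other superkey contains one of them.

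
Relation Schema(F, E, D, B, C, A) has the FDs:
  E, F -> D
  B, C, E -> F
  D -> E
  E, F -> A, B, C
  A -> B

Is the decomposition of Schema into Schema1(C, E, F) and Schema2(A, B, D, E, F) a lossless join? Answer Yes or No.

The shared attributes are {E, F} and {E, F}⁺ = {A, B, C, D, E, F}.
This includes all of Schema1, so the common attributes are a superkey of Schema1 — the join is lossless.

Yes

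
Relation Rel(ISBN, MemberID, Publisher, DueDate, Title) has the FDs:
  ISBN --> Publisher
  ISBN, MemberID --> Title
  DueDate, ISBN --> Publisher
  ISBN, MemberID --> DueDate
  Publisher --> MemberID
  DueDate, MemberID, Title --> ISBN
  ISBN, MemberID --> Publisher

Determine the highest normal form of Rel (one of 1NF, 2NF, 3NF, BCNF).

Candidate keys: {DueDate, MemberID, Title}, {DueDate, Publisher, Title}, {ISBN}. Prime attributes: {DueDate, ISBN, MemberID, Publisher, Title}.
Publisher --> MemberID breaks BCNF: {Publisher}⁺ = {MemberID, Publisher}, so {Publisher} is not a superkey.
But every attribute on its right side ({MemberID}) is prime, and the same holds for every other non-superkey FD, so 3NF still holds.

3NF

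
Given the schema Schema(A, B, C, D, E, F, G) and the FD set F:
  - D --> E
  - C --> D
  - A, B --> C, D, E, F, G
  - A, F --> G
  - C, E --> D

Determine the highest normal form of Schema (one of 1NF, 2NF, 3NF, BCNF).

Candidate key: {A, B}. Prime attributes: {A, B}.
D --> E: {D}⁺ = {D, E}, which is not all of the attributes, so the left side is not a superkey — BCNF is violated.
D --> E has non-prime {E} on the right and a non-superkey on the left, so 3NF fails.
No non-prime attribute depends on a proper subset of any candidate key, so 2NF holds.

2NF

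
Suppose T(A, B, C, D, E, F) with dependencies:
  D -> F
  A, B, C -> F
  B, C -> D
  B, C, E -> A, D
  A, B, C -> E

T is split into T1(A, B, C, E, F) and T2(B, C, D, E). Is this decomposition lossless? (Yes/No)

Common attributes: {B, C, E}; their closure is {A, B, C, D, E, F}.
Since T1 ⊆ {A, B, C, D, E, F}, the intersection is a superkey of T1; the decomposition is lossless.

Yes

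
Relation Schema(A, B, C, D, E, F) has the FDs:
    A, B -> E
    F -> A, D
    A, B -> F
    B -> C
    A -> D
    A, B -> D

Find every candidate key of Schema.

No FD produces {B}, so it must be in every candidate key.
Closure of {A, B} is {A, B, C, D, E, F}, the whole schema; {A, B} is a candidate key.
Closure of {B, F} is {A, B, C, D, E, F}, the whole schema; {B, F} is a candidate key.
These are minimal and exhaustive — every other superkey contains one of them.

{A, B}, {B, F}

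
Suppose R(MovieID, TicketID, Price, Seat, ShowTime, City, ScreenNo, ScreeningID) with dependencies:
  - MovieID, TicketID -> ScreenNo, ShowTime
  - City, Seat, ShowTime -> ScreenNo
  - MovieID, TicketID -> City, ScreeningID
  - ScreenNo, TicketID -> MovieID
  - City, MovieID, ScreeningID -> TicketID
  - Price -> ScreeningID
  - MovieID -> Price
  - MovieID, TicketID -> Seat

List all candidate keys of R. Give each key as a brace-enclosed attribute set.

{City, MovieID}, {City, Seat, ShowTime, TicketID}, {MovieID, TicketID}, {ScreenNo, TicketID}

{City, MovieID} is a candidate key since {City, MovieID}⁺ = {City, MovieID, Price, ScreenNo, ScreeningID, Seat, ShowTime, TicketID} covers every attribute.
{MovieID, TicketID} is a candidate key since {MovieID, TicketID}⁺ = {City, MovieID, Price, ScreenNo, ScreeningID, Seat, ShowTime, TicketID} covers every attribute.
{ScreenNo, TicketID} is a candidate key since {ScreenNo, TicketID}⁺ = {City, MovieID, Price, ScreenNo, ScreeningID, Seat, ShowTime, TicketID} covers every attribute.
{City, Seat, ShowTime, TicketID} is a candidate key since {City, Seat, ShowTime, TicketID}⁺ = {City, MovieID, Price, ScreenNo, ScreeningID, Seat, ShowTime, TicketID} covers every attribute.
No proper subset of any of these is a key, and no other minimal superkey exists.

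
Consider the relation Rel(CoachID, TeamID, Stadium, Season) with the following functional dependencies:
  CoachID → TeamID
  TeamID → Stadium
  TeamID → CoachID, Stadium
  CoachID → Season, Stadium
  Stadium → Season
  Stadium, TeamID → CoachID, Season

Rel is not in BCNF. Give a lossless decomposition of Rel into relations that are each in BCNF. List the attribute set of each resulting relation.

Candidate keys of the original relation: {CoachID}, {TeamID}.
Within {CoachID, Season, Stadium, TeamID}: {Stadium}⁺ ∩ {CoachID, Season, Stadium, TeamID} = {Season, Stadium}, not the whole set, so Stadium → Season violates BCNF; decompose into {Season, Stadium} and {CoachID, Stadium, TeamID}.
{Season, Stadium} is in BCNF.
{CoachID, Stadium, TeamID} is in BCNF.

{CoachID, Stadium, TeamID}; {Season, Stadium}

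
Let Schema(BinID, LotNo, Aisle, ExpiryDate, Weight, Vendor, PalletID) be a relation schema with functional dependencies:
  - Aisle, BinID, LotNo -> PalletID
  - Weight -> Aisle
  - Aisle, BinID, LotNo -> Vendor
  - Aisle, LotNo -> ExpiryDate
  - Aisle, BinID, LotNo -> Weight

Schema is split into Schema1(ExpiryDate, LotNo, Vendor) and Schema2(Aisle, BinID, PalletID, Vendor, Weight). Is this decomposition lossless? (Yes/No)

The shared attributes are {Vendor} and {Vendor}⁺ = {Vendor}.
Neither Schema1 nor Schema2 is contained in that closure, so the decomposition is lossy.

No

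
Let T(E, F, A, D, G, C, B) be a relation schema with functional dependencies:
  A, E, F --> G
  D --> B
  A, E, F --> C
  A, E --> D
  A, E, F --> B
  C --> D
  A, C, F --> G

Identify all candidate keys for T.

Attributes never on any right-hand side: {A, E, F} — every candidate key must contain all of them.
{A, E, F} is a candidate key since {A, E, F}⁺ = {A, B, C, D, E, F, G} covers every attribute.
No other minimal set has full closure, so this is the only candidate key.

{A, E, F}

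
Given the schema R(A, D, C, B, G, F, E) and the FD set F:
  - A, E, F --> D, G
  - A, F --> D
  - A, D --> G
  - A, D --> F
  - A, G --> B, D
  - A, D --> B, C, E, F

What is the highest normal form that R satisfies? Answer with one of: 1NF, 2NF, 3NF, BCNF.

Candidate keys: {A, D}, {A, F}, {A, G}. Prime attributes: {A, D, F, G}.
The left-hand side of every FD is a superkey, so BCNF is satisfied.

BCNF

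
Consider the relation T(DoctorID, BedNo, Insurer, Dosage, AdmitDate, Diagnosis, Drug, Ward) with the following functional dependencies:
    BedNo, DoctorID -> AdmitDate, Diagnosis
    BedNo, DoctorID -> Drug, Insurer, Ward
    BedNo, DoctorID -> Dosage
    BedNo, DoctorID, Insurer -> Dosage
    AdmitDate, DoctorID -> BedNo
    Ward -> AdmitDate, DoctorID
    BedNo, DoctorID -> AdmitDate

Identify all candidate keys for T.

{AdmitDate, DoctorID}, {BedNo, DoctorID}, {Ward}

{Ward}⁺ = {AdmitDate, BedNo, Diagnosis, DoctorID, Dosage, Drug, Insurer, Ward}, which is every attribute, so {Ward} is a candidate key.
{AdmitDate, DoctorID}⁺ = {AdmitDate, BedNo, Diagnosis, DoctorID, Dosage, Drug, Insurer, Ward}, which is every attribute, so {AdmitDate, DoctorID} is a candidate key.
{BedNo, DoctorID}⁺ = {AdmitDate, BedNo, Diagnosis, DoctorID, Dosage, Drug, Insurer, Ward}, which is every attribute, so {BedNo, DoctorID} is a candidate key.
These are minimal and exhaustive — every other superkey contains one of them.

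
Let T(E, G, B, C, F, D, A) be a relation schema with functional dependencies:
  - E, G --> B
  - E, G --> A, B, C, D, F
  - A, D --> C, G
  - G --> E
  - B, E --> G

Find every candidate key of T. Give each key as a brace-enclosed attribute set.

Closure of {G} is {A, B, C, D, E, F, G}, the whole schema; {G} is a candidate key.
Closure of {A, D} is {A, B, C, D, E, F, G}, the whole schema; {A, D} is a candidate key.
Closure of {B, E} is {A, B, C, D, E, F, G}, the whole schema; {B, E} is a candidate key.
No proper subset of any of these is a key, and no other minimal superkey exists.

{A, D}, {B, E}, {G}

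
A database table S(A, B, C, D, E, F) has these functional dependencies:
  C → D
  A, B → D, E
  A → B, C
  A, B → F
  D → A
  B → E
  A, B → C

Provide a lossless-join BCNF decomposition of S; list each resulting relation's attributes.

Candidate keys of the original relation: {A}, {C}, {D}.
Within {A, B, C, D, E, F}: {B}⁺ ∩ {A, B, C, D, E, F} = {B, E}, not the whole set, so B → E violates BCNF; decompose into {B, E} and {A, B, C, D, F}.
{B, E} has no BCNF violation.
{A, B, C, D, F} has no BCNF violation.

{A, B, C, D, F}; {B, E}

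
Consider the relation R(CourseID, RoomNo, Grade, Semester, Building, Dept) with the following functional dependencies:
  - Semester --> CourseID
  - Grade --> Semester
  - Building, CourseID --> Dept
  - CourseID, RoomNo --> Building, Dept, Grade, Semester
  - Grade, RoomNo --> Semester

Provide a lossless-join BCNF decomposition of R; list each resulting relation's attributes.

Candidate keys of the original relation: {CourseID, RoomNo}, {Grade, RoomNo}, {RoomNo, Semester}.
{Building, CourseID, Dept, Grade, RoomNo, Semester}: {Semester} determines {CourseID, Semester} here but is not a superkey — split on Semester --> CourseID, giving {CourseID, Semester} and {Building, Dept, Grade, RoomNo, Semester}.
{CourseID, Semester}: every determinant is a superkey — BCNF.
{Building, Dept, Grade, RoomNo, Semester}: {Grade} determines {Grade, Semester} here but is not a superkey — split on Grade --> Semester, giving {Grade, Semester} and {Building, Dept, Grade, RoomNo}.
{Grade, Semester}: every determinant is a superkey — BCNF.
{Building, Dept, Grade, RoomNo}: {Building, Grade} determines {Building, Dept, Grade} here but is not a superkey — split on Building, Grade --> Dept, giving {Building, Dept, Grade} and {Building, Grade, RoomNo}.
{Building, Dept, Grade}: every determinant is a superkey — BCNF.
{Building, Grade, RoomNo}: every determinant is a superkey — BCNF.

{Building, Dept, Grade}; {Building, Grade, RoomNo}; {CourseID, Semester}; {Grade, Semester}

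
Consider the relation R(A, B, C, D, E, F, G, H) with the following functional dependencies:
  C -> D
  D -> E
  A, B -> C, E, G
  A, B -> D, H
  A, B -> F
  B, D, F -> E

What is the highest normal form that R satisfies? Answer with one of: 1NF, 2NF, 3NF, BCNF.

2NF

Candidate key: {A, B}. Prime attributes: {A, B}.
C -> D: {C}⁺ = {C, D, E}, which is not all of the attributes, so the left side is not a superkey — BCNF is violated.
C -> D has non-prime {D} on the right and a non-superkey on the left, so 3NF fails.
No non-prime attribute depends on a proper subset of any candidate key, so 2NF holds.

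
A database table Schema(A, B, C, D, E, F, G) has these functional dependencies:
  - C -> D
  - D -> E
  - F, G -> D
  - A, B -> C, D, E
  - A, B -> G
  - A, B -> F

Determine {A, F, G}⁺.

Start with {A, F, G}.
F, G -> D applies; add {D} → now {A, D, F, G}.
D -> E applies; add {E} → now {A, D, E, F, G}.
No further FD applies.

{A, D, E, F, G}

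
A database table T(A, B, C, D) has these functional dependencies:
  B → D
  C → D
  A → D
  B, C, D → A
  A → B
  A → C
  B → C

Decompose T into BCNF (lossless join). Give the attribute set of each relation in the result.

{A, B, C}; {C, D}

Candidate keys of the original relation: {A}, {B}.
{A, B, C, D}: {C} determines {C, D} here but is not a superkey — split on C → D, giving {C, D} and {A, B, C}.
{C, D} has no BCNF violation.
{A, B, C} has no BCNF violation.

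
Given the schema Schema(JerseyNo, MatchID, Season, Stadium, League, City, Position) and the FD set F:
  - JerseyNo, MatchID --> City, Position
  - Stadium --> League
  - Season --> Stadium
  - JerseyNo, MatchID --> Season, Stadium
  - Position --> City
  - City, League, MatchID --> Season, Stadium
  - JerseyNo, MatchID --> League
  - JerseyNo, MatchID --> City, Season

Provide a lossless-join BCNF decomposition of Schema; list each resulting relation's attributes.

{City, Position}; {JerseyNo, MatchID, Position, Season}; {League, Stadium}; {Season, Stadium}

Candidate key of the original relation: {JerseyNo, MatchID}.
Within {City, JerseyNo, League, MatchID, Position, Season, Stadium}: {Stadium}⁺ ∩ {City, JerseyNo, League, MatchID, Position, Season, Stadium} = {League, Stadium}, not the whole set, so Stadium --> League violates BCNF; decompose into {League, Stadium} and {City, JerseyNo, MatchID, Position, Season, Stadium}.
{League, Stadium} is in BCNF.
Within {City, JerseyNo, MatchID, Position, Season, Stadium}: {Season}⁺ ∩ {City, JerseyNo, MatchID, Position, Season, Stadium} = {Season, Stadium}, not the whole set, so Season --> Stadium violates BCNF; decompose into {Season, Stadium} and {City, JerseyNo, MatchID, Position, Season}.
{Season, Stadium} is in BCNF.
Within {City, JerseyNo, MatchID, Position, Season}: {Position}⁺ ∩ {City, JerseyNo, MatchID, Position, Season} = {City, Position}, not the whole set, so Position --> City violates BCNF; decompose into {City, Position} and {JerseyNo, MatchID, Position, Season}.
{City, Position} is in BCNF.
{JerseyNo, MatchID, Position, Season} is in BCNF.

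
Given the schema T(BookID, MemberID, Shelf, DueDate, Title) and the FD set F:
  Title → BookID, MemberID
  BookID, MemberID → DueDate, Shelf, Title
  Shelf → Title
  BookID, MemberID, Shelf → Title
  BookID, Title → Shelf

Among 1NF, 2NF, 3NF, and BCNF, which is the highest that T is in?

BCNF

Candidate keys: {BookID, MemberID}, {Shelf}, {Title}. Prime attributes: {BookID, MemberID, Shelf, Title}.
Each dependency's left side is a superkey — BCNF holds.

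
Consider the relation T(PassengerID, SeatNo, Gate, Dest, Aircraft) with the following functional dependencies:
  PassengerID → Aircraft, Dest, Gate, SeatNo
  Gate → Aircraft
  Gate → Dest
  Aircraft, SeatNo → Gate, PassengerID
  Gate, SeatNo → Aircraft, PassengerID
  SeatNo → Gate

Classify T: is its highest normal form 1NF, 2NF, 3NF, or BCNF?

2NF

Candidate keys: {PassengerID}, {SeatNo}. Prime attributes: {PassengerID, SeatNo}.
For Gate → Aircraft we have {Gate}⁺ = {Aircraft, Dest, Gate}; {Gate} is not a superkey, so BCNF fails.
Gate → Aircraft has non-prime {Aircraft} on the right and a non-superkey on the left, so 3NF fails.
All keys have size 1, which rules out partial dependencies — 2NF is satisfied.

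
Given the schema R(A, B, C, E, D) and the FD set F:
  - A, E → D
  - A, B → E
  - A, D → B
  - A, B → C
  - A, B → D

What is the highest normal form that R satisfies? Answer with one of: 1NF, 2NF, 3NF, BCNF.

BCNF

Candidate keys: {A, B}, {A, D}, {A, E}. Prime attributes: {A, B, D, E}.
The left-hand side of every FD is a superkey, so BCNF is satisfied.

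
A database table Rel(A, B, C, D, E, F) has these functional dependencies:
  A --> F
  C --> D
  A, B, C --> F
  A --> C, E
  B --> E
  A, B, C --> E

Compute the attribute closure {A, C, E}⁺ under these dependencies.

{A, C, D, E, F}

Start with {A, C, E}.
A --> F applies; add {F} → now {A, C, E, F}.
C --> D applies; add {D} → now {A, C, D, E, F}.
No further FD applies.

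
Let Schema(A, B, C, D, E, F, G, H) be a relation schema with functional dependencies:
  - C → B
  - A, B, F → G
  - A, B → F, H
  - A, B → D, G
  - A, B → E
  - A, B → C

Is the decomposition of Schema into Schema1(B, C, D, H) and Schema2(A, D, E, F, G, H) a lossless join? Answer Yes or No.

The shared attributes are {D, H} and {D, H}⁺ = {D, H}.
Neither Schema1 nor Schema2 is contained in that closure, so the decomposition is lossy.

No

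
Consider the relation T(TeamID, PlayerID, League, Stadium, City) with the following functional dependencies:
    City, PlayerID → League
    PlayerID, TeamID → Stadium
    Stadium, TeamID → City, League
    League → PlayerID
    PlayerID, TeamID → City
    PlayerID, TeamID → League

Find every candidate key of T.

{League, TeamID}, {PlayerID, TeamID}, {Stadium, TeamID}

{TeamID} never appears on the right of any FD, so every key must include it.
{League, TeamID}⁺ = {City, League, PlayerID, Stadium, TeamID}, which is every attribute, so {League, TeamID} is a candidate key.
{PlayerID, TeamID}⁺ = {City, League, PlayerID, Stadium, TeamID}, which is every attribute, so {PlayerID, TeamID} is a candidate key.
{Stadium, TeamID}⁺ = {City, League, PlayerID, Stadium, TeamID}, which is every attribute, so {Stadium, TeamID} is a candidate key.
No proper subset of any of these is a key, and no other minimal superkey exists.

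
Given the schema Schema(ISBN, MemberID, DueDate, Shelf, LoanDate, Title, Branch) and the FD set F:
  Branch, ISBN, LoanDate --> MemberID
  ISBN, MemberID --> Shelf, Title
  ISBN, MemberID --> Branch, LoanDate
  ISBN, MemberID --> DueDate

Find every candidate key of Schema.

{Branch, ISBN, LoanDate}, {ISBN, MemberID}

Attributes never on any right-hand side: {ISBN} — every candidate key must contain it.
{ISBN, MemberID}⁺ = {Branch, DueDate, ISBN, LoanDate, MemberID, Shelf, Title}, which is every attribute, so {ISBN, MemberID} is a candidate key.
{Branch, ISBN, LoanDate}⁺ = {Branch, DueDate, ISBN, LoanDate, MemberID, Shelf, Title}, which is every attribute, so {Branch, ISBN, LoanDate} is a candidate key.
No proper subset of any of these is a key, and no other minimal superkey exists.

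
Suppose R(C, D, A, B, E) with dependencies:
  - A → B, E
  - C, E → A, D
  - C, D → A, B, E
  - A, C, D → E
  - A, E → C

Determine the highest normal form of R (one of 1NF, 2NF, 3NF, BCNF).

Candidate keys: {A}, {C, D}, {C, E}. Prime attributes: {A, C, D, E}.
Every FD has a superkey on the left, so the relation is in BCNF.

BCNF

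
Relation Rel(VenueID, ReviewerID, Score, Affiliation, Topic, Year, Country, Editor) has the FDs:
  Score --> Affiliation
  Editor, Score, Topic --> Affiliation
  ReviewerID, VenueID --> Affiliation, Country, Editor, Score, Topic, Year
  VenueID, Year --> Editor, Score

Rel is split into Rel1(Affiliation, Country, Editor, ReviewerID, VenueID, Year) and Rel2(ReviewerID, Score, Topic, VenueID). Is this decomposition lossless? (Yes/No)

Yes

Common attributes: {ReviewerID, VenueID}; their closure is {Affiliation, Country, Editor, ReviewerID, Score, Topic, VenueID, Year}.
Rel1 is contained in that closure, so Rel1 ∩ Rel2 --> Rel1 holds and the join is lossless.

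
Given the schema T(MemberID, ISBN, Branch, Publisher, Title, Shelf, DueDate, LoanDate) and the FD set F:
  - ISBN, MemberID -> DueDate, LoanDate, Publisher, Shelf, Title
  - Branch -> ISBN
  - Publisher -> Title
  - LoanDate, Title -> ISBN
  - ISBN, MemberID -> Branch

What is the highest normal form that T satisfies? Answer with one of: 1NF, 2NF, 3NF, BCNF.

Candidate keys: {Branch, MemberID}, {ISBN, MemberID}, {LoanDate, MemberID, Publisher}, {LoanDate, MemberID, Title}. Prime attributes: {Branch, ISBN, LoanDate, MemberID, Publisher, Title}.
Branch -> ISBN breaks BCNF: {Branch}⁺ = {Branch, ISBN}, so {Branch} is not a superkey.
Since {ISBN} ⊆ prime attributes and every other non-superkey FD also has a prime right side, the schema is in 3NF.

3NF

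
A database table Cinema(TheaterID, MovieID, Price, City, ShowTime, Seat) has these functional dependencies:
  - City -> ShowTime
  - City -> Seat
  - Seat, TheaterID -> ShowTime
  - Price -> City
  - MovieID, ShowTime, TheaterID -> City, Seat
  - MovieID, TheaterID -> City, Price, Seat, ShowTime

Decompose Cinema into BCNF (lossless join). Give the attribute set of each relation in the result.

{City, Price}; {City, Seat, ShowTime}; {MovieID, Price, TheaterID}

Candidate key of the original relation: {MovieID, TheaterID}.
{City, MovieID, Price, Seat, ShowTime, TheaterID}: {City} determines {City, Seat, ShowTime} here but is not a superkey — split on City -> Seat, ShowTime, giving {City, Seat, ShowTime} and {City, MovieID, Price, TheaterID}.
{City, Seat, ShowTime} is in BCNF.
{City, MovieID, Price, TheaterID}: {Price} determines {City, Price} here but is not a superkey — split on Price -> City, giving {City, Price} and {MovieID, Price, TheaterID}.
{City, Price} is in BCNF.
{MovieID, Price, TheaterID} is in BCNF.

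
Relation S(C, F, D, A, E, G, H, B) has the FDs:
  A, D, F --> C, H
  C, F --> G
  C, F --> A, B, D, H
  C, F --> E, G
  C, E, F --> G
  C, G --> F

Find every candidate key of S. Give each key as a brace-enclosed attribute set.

{A, D, F}, {C, F}, {C, G}

{C, F}⁺ = {A, B, C, D, E, F, G, H}, which is every attribute, so {C, F} is a candidate key.
{C, G}⁺ = {A, B, C, D, E, F, G, H}, which is every attribute, so {C, G} is a candidate key.
{A, D, F}⁺ = {A, B, C, D, E, F, G, H}, which is every attribute, so {A, D, F} is a candidate key.
No proper subset of any of these is a key, and no other minimal superkey exists.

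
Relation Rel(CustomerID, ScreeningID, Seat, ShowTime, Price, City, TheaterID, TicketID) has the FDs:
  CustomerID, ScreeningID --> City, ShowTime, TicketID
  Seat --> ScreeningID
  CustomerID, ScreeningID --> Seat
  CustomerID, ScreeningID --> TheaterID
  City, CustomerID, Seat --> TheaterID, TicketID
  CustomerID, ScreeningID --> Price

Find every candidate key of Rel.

{CustomerID, ScreeningID}, {CustomerID, Seat}

{CustomerID} never appears on the right of any FD, so every key must include it.
{CustomerID, ScreeningID} is a candidate key since {CustomerID, ScreeningID}⁺ = {City, CustomerID, Price, ScreeningID, Seat, ShowTime, TheaterID, TicketID} covers every attribute.
{CustomerID, Seat} is a candidate key since {CustomerID, Seat}⁺ = {City, CustomerID, Price, ScreeningID, Seat, ShowTime, TheaterID, TicketID} covers every attribute.
No proper subset of any of these is a key, and no other minimal superkey exists.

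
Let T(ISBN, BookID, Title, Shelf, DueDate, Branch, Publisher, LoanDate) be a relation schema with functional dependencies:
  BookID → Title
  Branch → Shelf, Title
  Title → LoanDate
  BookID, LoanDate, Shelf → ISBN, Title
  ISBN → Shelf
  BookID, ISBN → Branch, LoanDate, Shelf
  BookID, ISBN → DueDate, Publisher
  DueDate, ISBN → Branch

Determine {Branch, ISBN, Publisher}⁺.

Start with {Branch, ISBN, Publisher}.
Branch → Shelf, Title applies; add {Shelf, Title} → now {Branch, ISBN, Publisher, Shelf, Title}.
Title → LoanDate applies; add {LoanDate} → now {Branch, ISBN, LoanDate, Publisher, Shelf, Title}.
No further FD applies.

{Branch, ISBN, LoanDate, Publisher, Shelf, Title}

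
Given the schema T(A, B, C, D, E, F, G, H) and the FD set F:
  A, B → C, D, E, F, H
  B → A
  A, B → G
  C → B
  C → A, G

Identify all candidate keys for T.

{B}, {C}

{B}⁺ = {A, B, C, D, E, F, G, H} — all of the relation — so {B} is a candidate key.
{C}⁺ = {A, B, C, D, E, F, G, H} — all of the relation — so {C} is a candidate key.
These are minimal and exhaustive — every other superkey contains one of them.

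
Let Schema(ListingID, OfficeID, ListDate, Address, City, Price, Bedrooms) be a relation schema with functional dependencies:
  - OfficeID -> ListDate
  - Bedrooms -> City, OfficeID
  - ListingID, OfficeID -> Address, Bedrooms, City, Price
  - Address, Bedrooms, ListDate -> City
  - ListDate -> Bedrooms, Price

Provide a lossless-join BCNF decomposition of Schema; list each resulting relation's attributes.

Candidate keys of the original relation: {Bedrooms, ListingID}, {ListDate, ListingID}, {ListingID, OfficeID}.
{Address, Bedrooms, City, ListDate, ListingID, OfficeID, Price}: {OfficeID} determines {Bedrooms, City, ListDate, OfficeID, Price} here but is not a superkey — split on OfficeID -> Bedrooms, City, ListDate, Price, giving {Bedrooms, City, ListDate, OfficeID, Price} and {Address, ListingID, OfficeID}.
{Bedrooms, City, ListDate, OfficeID, Price} is in BCNF.
{Address, ListingID, OfficeID} is in BCNF.

{Address, ListingID, OfficeID}; {Bedrooms, City, ListDate, OfficeID, Price}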